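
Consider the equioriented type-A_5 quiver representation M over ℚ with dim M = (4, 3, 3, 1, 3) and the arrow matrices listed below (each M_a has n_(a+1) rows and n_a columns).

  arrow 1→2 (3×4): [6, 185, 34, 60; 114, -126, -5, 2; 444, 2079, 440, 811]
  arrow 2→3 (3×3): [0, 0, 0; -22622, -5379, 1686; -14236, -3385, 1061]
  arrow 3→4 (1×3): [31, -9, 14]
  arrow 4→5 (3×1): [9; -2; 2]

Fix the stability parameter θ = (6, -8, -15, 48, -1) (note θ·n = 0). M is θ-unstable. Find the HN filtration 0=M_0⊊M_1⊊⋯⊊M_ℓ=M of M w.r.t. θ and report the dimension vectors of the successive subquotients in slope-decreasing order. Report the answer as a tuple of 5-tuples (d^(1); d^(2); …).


Via rank(M_{q-1}∘⋯∘M_p): M ≅ I[1,1], I[1,2], I[1,3], I[1,5], I[3,3], I[5,5]^2.
μ_θ-semistable layers: μ^(1)=47/2; μ^(2)=6; μ^(3)=-1; μ^(4)=-17/3; μ^(5)=-15

((0, 0, 0, 1, 1); (1, 0, 0, 0, 0); (1, 1, 0, 0, 2); (2, 2, 2, 0, 0); (0, 0, 1, 0, 0))


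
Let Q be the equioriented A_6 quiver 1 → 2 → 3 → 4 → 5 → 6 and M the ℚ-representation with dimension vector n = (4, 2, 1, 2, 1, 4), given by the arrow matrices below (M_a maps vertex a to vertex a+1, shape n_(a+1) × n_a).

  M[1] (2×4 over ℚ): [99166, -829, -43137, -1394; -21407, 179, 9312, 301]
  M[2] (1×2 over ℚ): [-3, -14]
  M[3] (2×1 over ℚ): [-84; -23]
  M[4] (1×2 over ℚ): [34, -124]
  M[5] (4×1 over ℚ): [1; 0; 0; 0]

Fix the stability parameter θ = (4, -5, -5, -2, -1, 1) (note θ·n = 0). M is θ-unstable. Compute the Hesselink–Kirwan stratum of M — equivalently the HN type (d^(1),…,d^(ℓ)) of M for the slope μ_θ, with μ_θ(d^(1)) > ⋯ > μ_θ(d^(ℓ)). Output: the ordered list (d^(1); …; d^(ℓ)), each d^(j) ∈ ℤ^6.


Barcode: M ≅ I[1,1]^2, I[1,2], I[1,6], I[4,4], I[6,6]^3. HN layers by μ_θ (5 steps, strictly decreasing):
  μ^(1)=4; μ^(2)=1; μ^(3)=-1/2; μ^(4)=-1; μ^(5)=-2

((2, 0, 0, 0, 0, 0); (0, 0, 0, 0, 0, 4); (1, 1, 0, 0, 0, 0); (0, 0, 0, 0, 1, 0); (1, 1, 1, 2, 0, 0))


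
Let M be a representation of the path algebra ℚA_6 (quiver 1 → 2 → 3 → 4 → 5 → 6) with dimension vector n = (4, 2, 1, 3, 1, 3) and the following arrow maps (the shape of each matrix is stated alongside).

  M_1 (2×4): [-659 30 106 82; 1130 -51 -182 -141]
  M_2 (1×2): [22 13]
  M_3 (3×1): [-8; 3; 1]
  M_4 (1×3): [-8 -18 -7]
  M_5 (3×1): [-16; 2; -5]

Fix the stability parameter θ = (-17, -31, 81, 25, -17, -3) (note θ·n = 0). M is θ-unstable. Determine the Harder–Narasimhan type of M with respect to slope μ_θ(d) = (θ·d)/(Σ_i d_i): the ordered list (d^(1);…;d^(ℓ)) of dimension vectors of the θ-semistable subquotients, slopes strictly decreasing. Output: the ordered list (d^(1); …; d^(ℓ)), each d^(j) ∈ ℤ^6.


Interval decomposition of M: I[1,1]^2, I[1,2], I[1,6], I[4,4]^2, I[6,6]^2.
HN type (ℓ=5): μ^(1)=25; μ^(2)=43/2; μ^(3)=-3; μ^(4)=-17; μ^(5)=-24

((0, 0, 0, 2, 0, 0); (0, 0, 1, 1, 1, 1); (0, 0, 0, 0, 0, 2); (2, 0, 0, 0, 0, 0); (2, 2, 0, 0, 0, 0))


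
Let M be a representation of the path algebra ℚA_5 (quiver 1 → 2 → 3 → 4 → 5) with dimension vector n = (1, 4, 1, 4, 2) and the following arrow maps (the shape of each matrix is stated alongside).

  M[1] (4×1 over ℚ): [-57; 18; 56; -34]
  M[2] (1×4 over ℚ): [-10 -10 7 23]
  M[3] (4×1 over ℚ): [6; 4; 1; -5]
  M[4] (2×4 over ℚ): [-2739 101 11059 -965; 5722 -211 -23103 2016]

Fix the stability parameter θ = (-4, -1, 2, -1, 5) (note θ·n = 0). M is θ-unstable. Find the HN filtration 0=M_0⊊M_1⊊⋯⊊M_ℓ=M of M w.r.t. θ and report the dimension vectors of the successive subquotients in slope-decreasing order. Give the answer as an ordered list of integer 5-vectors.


Interval decomposition of M: I[1,2], I[2,2]^2, I[2,5], I[4,4]^2, I[4,5].
HN type (ℓ=4): μ^(1)=5; μ^(2)=1/2; μ^(3)=-1; μ^(4)=-4

((0, 0, 0, 0, 2); (0, 0, 1, 1, 0); (0, 4, 0, 3, 0); (1, 0, 0, 0, 0))


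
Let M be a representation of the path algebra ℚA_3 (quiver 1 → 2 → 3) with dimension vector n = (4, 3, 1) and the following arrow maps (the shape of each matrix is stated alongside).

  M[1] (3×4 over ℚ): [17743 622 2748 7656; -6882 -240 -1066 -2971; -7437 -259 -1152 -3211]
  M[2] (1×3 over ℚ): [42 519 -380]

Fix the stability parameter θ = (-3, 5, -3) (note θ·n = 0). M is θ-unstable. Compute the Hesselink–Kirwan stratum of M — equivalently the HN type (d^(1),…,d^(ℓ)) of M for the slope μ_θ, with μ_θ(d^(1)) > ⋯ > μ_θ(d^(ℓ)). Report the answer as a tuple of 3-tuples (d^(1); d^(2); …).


Interval decomposition of M: I[1,1], I[1,2]^2, I[1,3].
HN type (ℓ=3): μ^(1)=5; μ^(2)=1; μ^(3)=-3

((0, 2, 0); (0, 1, 1); (4, 0, 0))


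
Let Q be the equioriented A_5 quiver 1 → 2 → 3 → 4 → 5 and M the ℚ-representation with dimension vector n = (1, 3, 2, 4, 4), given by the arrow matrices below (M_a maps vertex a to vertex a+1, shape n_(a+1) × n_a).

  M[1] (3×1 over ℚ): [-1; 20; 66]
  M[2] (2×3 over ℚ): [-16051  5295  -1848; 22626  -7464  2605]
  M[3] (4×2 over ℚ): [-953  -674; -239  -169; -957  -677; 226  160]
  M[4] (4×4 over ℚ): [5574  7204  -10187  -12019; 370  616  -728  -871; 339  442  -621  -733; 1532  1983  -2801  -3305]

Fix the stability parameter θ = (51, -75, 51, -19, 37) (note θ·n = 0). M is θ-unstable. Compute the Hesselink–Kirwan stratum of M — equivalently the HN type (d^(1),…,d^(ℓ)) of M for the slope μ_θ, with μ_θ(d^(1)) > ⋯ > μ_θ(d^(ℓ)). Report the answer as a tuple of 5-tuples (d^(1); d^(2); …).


Interval decomposition of M: I[1,5], I[2,2], I[2,5], I[4,5]^2.
HN type (ℓ=5): μ^(1)=37; μ^(2)=16; μ^(3)=-12; μ^(4)=-19; μ^(5)=-75

((0, 0, 0, 0, 4); (0, 0, 2, 2, 0); (1, 1, 0, 0, 0); (0, 0, 0, 2, 0); (0, 2, 0, 0, 0))


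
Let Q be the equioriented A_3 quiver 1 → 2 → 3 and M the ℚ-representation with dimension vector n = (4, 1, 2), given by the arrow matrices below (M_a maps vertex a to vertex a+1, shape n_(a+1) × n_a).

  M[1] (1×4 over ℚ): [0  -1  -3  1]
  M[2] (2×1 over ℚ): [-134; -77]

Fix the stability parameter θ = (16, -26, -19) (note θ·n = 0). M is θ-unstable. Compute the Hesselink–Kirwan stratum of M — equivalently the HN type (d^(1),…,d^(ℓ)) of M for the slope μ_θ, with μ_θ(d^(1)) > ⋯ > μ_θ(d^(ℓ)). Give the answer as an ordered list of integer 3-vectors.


Via rank(M_{q-1}∘⋯∘M_p): M ≅ I[1,1]^3, I[1,3], I[3,3].
μ_θ-semistable layers: μ^(1)=16; μ^(2)=-29/3; μ^(3)=-19

((3, 0, 0); (1, 1, 1); (0, 0, 1))


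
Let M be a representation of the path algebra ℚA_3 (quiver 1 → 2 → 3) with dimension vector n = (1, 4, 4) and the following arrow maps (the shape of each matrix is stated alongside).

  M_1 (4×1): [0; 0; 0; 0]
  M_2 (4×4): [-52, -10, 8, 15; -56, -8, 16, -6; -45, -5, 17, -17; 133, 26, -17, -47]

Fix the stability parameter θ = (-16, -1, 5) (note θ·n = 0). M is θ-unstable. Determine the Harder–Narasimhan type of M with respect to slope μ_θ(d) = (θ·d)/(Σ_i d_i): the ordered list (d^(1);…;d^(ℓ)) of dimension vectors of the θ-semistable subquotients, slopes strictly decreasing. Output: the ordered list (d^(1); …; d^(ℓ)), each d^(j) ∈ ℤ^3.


Barcode: M ≅ I[1,1], I[2,2], I[2,3]^3, I[3,3]. HN layers by μ_θ (3 steps, strictly decreasing):
  μ^(1)=5; μ^(2)=-1; μ^(3)=-16

((0, 0, 4); (0, 4, 0); (1, 0, 0))


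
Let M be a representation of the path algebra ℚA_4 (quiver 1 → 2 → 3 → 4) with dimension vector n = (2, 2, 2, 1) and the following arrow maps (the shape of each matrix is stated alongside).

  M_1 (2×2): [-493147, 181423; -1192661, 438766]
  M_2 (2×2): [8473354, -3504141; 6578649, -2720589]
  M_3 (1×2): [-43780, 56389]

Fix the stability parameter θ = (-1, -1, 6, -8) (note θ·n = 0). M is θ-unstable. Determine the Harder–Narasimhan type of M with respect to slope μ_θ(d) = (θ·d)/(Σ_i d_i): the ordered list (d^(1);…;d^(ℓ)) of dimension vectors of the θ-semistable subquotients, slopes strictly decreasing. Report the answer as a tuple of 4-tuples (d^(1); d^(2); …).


Interval decomposition of M: I[1,3], I[1,4].
HN type (ℓ=2): μ^(1)=6; μ^(2)=-1

((0, 0, 1, 0); (2, 2, 1, 1))


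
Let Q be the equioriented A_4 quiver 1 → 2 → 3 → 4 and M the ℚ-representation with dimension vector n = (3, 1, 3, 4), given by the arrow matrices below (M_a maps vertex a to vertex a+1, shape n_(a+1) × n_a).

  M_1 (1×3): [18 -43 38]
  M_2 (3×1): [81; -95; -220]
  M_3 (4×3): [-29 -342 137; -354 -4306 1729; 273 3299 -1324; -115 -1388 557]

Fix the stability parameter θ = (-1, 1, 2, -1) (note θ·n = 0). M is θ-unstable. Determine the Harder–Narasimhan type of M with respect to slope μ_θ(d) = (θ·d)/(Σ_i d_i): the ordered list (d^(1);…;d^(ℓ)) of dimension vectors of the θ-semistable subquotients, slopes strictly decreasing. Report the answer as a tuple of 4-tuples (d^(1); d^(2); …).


Via rank(M_{q-1}∘⋯∘M_p): M ≅ I[1,1]^2, I[1,4], I[3,4]^2, I[4,4].
μ_θ-semistable layers: μ^(1)=2/3; μ^(2)=1/2; μ^(3)=-1

((0, 1, 1, 1); (0, 0, 2, 2); (3, 0, 0, 1))


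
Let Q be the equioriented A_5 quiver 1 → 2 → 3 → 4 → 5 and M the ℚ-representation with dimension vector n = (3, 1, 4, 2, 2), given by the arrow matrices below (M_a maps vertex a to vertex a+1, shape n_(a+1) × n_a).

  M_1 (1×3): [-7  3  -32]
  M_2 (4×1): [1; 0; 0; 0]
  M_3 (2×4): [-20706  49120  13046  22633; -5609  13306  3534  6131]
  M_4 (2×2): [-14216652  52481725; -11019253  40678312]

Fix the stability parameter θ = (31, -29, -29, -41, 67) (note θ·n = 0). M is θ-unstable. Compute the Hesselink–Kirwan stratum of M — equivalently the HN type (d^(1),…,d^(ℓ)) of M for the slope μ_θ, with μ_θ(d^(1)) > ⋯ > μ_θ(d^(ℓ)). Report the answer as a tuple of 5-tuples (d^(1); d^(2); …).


Via rank(M_{q-1}∘⋯∘M_p): M ≅ I[1,1]^2, I[1,5], I[3,3]^2, I[3,5].
μ_θ-semistable layers: μ^(1)=67; μ^(2)=31; μ^(3)=-17; μ^(4)=-29; μ^(5)=-35

((0, 0, 0, 0, 2); (2, 0, 0, 0, 0); (1, 1, 1, 1, 0); (0, 0, 2, 0, 0); (0, 0, 1, 1, 0))


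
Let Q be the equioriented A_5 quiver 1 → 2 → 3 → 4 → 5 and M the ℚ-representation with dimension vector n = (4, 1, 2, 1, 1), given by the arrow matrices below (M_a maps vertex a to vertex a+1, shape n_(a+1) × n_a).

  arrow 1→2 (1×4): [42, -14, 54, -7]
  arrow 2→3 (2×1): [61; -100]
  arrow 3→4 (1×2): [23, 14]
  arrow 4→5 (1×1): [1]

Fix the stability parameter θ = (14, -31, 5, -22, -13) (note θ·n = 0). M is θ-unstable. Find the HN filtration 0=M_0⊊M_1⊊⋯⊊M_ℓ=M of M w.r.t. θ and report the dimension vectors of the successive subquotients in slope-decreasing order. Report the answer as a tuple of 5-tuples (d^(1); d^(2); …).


Interval decomposition of M: I[1,1]^3, I[1,5], I[3,3].
HN type (ℓ=3): μ^(1)=14; μ^(2)=5; μ^(3)=-47/5

((3, 0, 0, 0, 0); (0, 0, 1, 0, 0); (1, 1, 1, 1, 1))


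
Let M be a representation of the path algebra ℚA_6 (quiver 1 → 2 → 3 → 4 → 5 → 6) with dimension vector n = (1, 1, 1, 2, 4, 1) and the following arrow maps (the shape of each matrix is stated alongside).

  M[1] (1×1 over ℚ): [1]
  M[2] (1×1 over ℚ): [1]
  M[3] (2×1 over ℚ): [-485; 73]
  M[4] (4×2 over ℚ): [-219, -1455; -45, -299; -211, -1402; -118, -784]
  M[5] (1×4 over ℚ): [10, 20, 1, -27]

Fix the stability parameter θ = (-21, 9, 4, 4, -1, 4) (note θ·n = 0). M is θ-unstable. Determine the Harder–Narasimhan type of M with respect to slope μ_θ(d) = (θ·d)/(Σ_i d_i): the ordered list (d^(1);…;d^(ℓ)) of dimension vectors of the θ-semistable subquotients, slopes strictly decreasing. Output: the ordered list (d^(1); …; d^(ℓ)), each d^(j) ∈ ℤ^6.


Barcode: M ≅ I[1,6], I[4,5], I[5,5]^2. HN layers by μ_θ (4 steps, strictly decreasing):
  μ^(1)=4; μ^(2)=3/2; μ^(3)=-1; μ^(4)=-21

((0, 1, 1, 1, 1, 1); (0, 0, 0, 1, 1, 0); (0, 0, 0, 0, 2, 0); (1, 0, 0, 0, 0, 0))


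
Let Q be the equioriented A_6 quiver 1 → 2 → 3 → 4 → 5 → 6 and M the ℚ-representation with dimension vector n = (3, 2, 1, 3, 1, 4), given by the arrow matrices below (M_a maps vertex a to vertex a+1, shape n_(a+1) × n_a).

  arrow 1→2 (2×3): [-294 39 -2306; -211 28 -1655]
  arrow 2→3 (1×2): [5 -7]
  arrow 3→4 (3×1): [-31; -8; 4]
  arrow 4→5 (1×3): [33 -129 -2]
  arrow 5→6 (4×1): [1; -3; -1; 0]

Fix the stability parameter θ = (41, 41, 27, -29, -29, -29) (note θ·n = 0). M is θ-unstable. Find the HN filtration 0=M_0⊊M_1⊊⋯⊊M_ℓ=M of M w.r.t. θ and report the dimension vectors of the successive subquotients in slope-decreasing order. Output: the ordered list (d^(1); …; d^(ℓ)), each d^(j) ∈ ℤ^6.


Barcode: M ≅ I[1,1], I[1,2], I[1,6], I[4,4]^2, I[6,6]^3. HN layers by μ_θ (3 steps, strictly decreasing):
  μ^(1)=41; μ^(2)=11/3; μ^(3)=-29

((2, 1, 0, 0, 0, 0); (1, 1, 1, 1, 1, 1); (0, 0, 0, 2, 0, 3))


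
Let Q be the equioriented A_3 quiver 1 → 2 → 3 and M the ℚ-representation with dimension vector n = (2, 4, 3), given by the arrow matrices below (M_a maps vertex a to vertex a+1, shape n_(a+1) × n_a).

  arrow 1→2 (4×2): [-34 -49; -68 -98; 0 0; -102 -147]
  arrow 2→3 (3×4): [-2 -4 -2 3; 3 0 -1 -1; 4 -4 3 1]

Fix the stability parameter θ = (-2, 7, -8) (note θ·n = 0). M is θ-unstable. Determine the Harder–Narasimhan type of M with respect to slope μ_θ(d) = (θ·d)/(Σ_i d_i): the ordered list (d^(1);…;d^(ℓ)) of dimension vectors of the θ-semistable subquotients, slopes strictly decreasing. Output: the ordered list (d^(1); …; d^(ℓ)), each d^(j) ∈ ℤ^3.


Barcode: M ≅ I[1,1], I[1,3], I[2,2], I[2,3]^2. HN layers by μ_θ (3 steps, strictly decreasing):
  μ^(1)=7; μ^(2)=-1/2; μ^(3)=-2

((0, 1, 0); (0, 3, 3); (2, 0, 0))


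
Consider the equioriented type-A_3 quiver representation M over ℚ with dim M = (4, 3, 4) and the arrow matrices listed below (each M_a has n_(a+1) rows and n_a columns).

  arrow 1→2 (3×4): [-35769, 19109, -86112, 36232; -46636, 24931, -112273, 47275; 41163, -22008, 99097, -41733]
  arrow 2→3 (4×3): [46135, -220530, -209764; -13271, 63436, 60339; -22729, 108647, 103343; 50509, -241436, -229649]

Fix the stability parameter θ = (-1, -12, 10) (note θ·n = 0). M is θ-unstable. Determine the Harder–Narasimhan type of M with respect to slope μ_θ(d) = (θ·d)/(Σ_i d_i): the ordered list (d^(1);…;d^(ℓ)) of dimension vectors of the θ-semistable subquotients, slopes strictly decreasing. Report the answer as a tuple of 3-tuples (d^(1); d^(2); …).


Via rank(M_{q-1}∘⋯∘M_p): M ≅ I[1,1], I[1,3]^3, I[3,3].
μ_θ-semistable layers: μ^(1)=10; μ^(2)=-1; μ^(3)=-13/2

((0, 0, 4); (1, 0, 0); (3, 3, 0))


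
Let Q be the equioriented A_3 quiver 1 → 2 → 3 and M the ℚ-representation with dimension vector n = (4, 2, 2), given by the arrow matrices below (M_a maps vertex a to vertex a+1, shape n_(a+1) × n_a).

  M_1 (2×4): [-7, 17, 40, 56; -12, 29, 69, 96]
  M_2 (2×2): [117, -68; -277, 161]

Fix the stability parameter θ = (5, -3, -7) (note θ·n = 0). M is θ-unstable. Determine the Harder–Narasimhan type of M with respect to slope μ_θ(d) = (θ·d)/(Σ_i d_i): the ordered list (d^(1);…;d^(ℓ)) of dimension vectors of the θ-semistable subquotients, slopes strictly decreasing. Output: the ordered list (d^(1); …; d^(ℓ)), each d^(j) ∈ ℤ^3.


Barcode: M ≅ I[1,1]^2, I[1,3]^2. HN layers by μ_θ (2 steps, strictly decreasing):
  μ^(1)=5; μ^(2)=-5/3

((2, 0, 0); (2, 2, 2))


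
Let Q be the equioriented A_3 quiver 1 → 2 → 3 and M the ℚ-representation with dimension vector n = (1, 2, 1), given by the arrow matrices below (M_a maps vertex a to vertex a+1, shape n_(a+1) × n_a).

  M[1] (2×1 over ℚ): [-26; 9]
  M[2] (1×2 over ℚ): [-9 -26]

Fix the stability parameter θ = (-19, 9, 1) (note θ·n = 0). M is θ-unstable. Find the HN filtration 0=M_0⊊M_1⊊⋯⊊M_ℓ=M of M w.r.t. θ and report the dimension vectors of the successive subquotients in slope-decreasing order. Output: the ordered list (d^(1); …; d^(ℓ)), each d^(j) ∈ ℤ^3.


Via rank(M_{q-1}∘⋯∘M_p): M ≅ I[1,2], I[2,3].
μ_θ-semistable layers: μ^(1)=9; μ^(2)=5; μ^(3)=-19

((0, 1, 0); (0, 1, 1); (1, 0, 0))


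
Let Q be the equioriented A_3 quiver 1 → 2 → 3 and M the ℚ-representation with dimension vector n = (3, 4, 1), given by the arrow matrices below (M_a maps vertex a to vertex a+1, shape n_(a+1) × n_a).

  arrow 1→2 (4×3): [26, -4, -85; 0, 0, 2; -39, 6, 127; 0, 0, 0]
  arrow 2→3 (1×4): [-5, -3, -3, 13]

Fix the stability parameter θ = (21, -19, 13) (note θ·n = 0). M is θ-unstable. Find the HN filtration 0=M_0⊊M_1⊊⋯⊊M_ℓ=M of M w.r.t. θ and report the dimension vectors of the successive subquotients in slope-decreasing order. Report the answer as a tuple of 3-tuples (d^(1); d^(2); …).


Via rank(M_{q-1}∘⋯∘M_p): M ≅ I[1,1], I[1,2], I[1,3], I[2,2]^2.
μ_θ-semistable layers: μ^(1)=21; μ^(2)=13; μ^(3)=1; μ^(4)=-19

((1, 0, 0); (0, 0, 1); (2, 2, 0); (0, 2, 0))


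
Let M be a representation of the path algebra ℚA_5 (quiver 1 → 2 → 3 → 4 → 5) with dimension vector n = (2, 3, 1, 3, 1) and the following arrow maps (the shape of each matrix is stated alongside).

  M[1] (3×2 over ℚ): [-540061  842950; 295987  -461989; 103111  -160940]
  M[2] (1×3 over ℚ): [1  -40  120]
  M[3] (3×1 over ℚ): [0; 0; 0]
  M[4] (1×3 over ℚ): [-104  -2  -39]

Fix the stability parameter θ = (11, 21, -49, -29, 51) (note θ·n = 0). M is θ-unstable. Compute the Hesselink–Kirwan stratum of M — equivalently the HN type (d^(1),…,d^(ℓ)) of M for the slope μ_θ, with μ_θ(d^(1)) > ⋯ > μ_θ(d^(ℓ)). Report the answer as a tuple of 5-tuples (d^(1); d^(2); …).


Barcode: M ≅ I[1,2], I[1,3], I[2,2], I[4,4]^2, I[4,5]. HN layers by μ_θ (5 steps, strictly decreasing):
  μ^(1)=51; μ^(2)=21; μ^(3)=11; μ^(4)=-17/3; μ^(5)=-29

((0, 0, 0, 0, 1); (0, 2, 0, 0, 0); (1, 0, 0, 0, 0); (1, 1, 1, 0, 0); (0, 0, 0, 3, 0))


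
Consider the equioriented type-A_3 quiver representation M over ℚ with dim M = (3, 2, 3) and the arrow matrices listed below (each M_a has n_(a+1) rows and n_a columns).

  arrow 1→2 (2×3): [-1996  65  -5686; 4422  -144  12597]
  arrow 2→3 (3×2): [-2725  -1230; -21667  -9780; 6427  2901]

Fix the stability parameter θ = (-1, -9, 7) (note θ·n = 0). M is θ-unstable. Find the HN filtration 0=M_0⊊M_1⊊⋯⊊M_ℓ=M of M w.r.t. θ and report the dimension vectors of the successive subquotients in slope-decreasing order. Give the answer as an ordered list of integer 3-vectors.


Via rank(M_{q-1}∘⋯∘M_p): M ≅ I[1,1], I[1,3]^2, I[3,3].
μ_θ-semistable layers: μ^(1)=7; μ^(2)=-1; μ^(3)=-5

((0, 0, 3); (1, 0, 0); (2, 2, 0))


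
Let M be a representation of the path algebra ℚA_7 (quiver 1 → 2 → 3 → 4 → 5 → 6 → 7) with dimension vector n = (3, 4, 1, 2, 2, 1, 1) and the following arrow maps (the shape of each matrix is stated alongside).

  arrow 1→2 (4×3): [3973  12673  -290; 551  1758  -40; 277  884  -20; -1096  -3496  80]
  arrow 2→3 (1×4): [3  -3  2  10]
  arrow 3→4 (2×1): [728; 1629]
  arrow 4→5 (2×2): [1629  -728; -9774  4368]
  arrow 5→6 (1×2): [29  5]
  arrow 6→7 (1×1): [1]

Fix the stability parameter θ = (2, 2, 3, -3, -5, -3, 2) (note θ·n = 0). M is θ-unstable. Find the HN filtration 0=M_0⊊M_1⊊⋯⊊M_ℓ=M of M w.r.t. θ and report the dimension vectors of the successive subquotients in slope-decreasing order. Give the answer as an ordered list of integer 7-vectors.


Via rank(M_{q-1}∘⋯∘M_p): M ≅ I[1,1], I[1,2], I[1,4], I[2,2]^2, I[4,7], I[5,5].
μ_θ-semistable layers: μ^(1)=2; μ^(2)=1; μ^(3)=-3; μ^(4)=-4; μ^(5)=-5

((2, 3, 0, 0, 0, 0, 1); (1, 1, 1, 1, 0, 0, 0); (0, 0, 0, 0, 0, 1, 0); (0, 0, 0, 1, 1, 0, 0); (0, 0, 0, 0, 1, 0, 0))


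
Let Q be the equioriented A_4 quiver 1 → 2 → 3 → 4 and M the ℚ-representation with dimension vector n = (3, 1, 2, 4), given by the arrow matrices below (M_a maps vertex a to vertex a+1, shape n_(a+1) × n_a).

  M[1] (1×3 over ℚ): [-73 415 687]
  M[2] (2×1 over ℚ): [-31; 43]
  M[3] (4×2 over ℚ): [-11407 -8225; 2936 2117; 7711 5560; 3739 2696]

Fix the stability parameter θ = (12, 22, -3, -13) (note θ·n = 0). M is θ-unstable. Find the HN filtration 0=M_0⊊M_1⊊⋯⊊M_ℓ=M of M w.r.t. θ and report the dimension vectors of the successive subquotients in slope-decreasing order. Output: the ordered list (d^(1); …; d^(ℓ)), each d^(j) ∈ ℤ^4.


Interval decomposition of M: I[1,1]^2, I[1,4], I[3,4], I[4,4]^2.
HN type (ℓ=4): μ^(1)=12; μ^(2)=9/2; μ^(3)=-8; μ^(4)=-13

((2, 0, 0, 0); (1, 1, 1, 1); (0, 0, 1, 1); (0, 0, 0, 2))


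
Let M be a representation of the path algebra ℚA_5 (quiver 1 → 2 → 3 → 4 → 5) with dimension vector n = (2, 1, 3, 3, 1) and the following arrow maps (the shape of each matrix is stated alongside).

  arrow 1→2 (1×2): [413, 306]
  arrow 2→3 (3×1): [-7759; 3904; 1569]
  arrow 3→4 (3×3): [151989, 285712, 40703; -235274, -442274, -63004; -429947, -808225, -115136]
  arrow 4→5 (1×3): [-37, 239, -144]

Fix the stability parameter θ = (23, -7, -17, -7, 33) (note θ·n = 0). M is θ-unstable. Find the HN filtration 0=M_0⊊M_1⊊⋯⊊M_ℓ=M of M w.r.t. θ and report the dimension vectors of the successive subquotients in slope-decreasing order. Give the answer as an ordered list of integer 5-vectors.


Via rank(M_{q-1}∘⋯∘M_p): M ≅ I[1,1], I[1,5], I[3,3], I[3,4], I[4,4].
μ_θ-semistable layers: μ^(1)=33; μ^(2)=23; μ^(3)=-2; μ^(4)=-7; μ^(5)=-17

((0, 0, 0, 0, 1); (1, 0, 0, 0, 0); (1, 1, 1, 1, 0); (0, 0, 0, 2, 0); (0, 0, 2, 0, 0))


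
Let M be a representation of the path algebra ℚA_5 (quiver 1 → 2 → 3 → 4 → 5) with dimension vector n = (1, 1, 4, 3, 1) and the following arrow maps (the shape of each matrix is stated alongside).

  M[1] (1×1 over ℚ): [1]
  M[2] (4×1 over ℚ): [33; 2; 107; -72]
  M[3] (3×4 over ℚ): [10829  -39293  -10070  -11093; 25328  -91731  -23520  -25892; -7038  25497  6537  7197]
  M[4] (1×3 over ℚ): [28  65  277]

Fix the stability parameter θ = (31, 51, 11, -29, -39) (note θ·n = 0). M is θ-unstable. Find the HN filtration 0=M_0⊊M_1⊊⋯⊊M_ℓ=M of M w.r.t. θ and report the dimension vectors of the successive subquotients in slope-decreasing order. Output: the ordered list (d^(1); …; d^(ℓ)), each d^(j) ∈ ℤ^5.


Interval decomposition of M: I[1,5], I[3,3], I[3,4]^2.
HN type (ℓ=3): μ^(1)=11; μ^(2)=5; μ^(3)=-9

((0, 0, 1, 0, 0); (1, 1, 1, 1, 1); (0, 0, 2, 2, 0))


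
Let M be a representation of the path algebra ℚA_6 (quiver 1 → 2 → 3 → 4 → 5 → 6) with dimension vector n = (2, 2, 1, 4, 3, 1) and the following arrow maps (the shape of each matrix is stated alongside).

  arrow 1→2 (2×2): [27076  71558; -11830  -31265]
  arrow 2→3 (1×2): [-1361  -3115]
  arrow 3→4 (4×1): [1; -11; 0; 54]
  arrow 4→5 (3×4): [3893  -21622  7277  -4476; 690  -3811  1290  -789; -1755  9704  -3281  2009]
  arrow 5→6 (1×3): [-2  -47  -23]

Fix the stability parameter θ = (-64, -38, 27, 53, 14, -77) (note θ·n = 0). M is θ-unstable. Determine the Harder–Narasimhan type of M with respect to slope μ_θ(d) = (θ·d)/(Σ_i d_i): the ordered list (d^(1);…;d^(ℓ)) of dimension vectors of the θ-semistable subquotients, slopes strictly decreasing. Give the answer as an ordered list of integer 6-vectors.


Via rank(M_{q-1}∘⋯∘M_p): M ≅ I[1,1], I[1,6], I[2,2], I[4,4], I[4,5]^2.
μ_θ-semistable layers: μ^(1)=53; μ^(2)=67/2; μ^(3)=17/4; μ^(4)=-38; μ^(5)=-64

((0, 0, 0, 1, 0, 0); (0, 0, 0, 2, 2, 0); (0, 0, 1, 1, 1, 1); (0, 2, 0, 0, 0, 0); (2, 0, 0, 0, 0, 0))


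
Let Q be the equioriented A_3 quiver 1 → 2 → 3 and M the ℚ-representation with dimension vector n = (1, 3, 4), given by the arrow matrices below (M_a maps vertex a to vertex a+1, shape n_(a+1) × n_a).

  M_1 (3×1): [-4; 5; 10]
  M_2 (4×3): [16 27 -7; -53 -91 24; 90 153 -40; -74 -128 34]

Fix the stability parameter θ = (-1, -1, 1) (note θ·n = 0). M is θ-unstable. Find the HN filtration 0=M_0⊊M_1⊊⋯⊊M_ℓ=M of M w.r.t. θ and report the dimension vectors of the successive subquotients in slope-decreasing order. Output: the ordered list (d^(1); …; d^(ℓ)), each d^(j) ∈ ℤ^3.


Via rank(M_{q-1}∘⋯∘M_p): M ≅ I[1,3], I[2,3]^2, I[3,3].
μ_θ-semistable layers: μ^(1)=1; μ^(2)=-1

((0, 0, 4); (1, 3, 0))


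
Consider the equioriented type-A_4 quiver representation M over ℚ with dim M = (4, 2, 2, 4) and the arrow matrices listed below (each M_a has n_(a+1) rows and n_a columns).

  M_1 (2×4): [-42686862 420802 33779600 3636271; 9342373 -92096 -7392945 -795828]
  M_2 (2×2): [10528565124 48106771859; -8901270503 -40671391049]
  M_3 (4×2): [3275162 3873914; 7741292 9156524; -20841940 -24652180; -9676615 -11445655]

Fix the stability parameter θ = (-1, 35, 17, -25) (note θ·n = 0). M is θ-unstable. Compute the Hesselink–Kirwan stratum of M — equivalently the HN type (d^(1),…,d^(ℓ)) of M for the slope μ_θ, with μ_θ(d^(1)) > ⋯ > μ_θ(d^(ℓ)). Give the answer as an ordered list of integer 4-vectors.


Barcode: M ≅ I[1,1]^2, I[1,3], I[1,4], I[4,4]^3. HN layers by μ_θ (4 steps, strictly decreasing):
  μ^(1)=26; μ^(2)=9; μ^(3)=-1; μ^(4)=-25

((0, 1, 1, 0); (0, 1, 1, 1); (4, 0, 0, 0); (0, 0, 0, 3))


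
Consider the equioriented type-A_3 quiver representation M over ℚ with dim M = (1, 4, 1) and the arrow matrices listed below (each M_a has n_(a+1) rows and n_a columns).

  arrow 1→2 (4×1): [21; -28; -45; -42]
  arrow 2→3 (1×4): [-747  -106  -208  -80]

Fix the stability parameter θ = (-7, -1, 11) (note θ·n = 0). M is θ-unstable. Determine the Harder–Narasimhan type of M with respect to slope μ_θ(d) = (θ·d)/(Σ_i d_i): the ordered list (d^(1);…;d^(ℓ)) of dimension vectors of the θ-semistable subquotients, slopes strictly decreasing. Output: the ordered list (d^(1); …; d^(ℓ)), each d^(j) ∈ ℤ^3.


Via rank(M_{q-1}∘⋯∘M_p): M ≅ I[1,3], I[2,2]^3.
μ_θ-semistable layers: μ^(1)=11; μ^(2)=-1; μ^(3)=-7

((0, 0, 1); (0, 4, 0); (1, 0, 0))


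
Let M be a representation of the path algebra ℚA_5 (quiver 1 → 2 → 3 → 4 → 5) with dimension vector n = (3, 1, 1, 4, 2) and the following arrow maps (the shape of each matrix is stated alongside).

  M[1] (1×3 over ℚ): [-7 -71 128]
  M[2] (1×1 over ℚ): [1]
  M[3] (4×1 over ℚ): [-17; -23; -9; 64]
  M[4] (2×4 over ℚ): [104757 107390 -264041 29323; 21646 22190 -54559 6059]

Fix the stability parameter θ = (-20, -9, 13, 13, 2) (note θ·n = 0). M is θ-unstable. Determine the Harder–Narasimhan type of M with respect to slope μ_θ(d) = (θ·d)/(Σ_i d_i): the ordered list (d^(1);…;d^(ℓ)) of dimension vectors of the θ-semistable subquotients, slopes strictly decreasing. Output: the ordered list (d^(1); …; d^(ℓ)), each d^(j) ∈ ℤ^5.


Barcode: M ≅ I[1,1]^2, I[1,5], I[4,4]^2, I[4,5]. HN layers by μ_θ (5 steps, strictly decreasing):
  μ^(1)=13; μ^(2)=28/3; μ^(3)=15/2; μ^(4)=-9; μ^(5)=-20

((0, 0, 0, 2, 0); (0, 0, 1, 1, 1); (0, 0, 0, 1, 1); (0, 1, 0, 0, 0); (3, 0, 0, 0, 0))


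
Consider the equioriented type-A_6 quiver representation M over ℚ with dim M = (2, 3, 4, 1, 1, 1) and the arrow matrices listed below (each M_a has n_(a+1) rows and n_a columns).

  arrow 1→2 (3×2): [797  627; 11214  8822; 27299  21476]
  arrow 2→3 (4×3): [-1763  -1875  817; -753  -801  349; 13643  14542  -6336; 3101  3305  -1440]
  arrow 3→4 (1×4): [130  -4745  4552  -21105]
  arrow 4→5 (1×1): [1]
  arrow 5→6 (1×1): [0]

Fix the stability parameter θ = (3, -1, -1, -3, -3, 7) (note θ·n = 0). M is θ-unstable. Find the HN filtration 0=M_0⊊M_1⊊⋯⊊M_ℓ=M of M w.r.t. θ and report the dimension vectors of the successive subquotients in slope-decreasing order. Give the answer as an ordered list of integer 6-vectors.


Interval decomposition of M: I[1,3], I[1,5], I[2,3], I[3,3], I[6,6].
HN type (ℓ=3): μ^(1)=7; μ^(2)=1/3; μ^(3)=-1

((0, 0, 0, 0, 0, 1); (1, 1, 1, 0, 0, 0); (1, 2, 3, 1, 1, 0))


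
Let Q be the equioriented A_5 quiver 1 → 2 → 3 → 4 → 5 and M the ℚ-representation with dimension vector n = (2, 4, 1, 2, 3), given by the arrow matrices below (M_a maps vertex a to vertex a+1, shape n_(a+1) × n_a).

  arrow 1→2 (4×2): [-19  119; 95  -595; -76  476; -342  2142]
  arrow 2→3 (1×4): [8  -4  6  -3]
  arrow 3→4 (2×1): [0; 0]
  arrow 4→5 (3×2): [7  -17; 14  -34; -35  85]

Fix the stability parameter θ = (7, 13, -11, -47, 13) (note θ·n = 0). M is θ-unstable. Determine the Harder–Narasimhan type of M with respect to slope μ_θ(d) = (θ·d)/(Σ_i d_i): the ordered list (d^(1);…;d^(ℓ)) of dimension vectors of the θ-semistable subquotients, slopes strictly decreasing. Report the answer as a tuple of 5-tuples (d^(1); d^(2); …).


Via rank(M_{q-1}∘⋯∘M_p): M ≅ I[1,1], I[1,3], I[2,2]^3, I[4,4], I[4,5], I[5,5]^2.
μ_θ-semistable layers: μ^(1)=13; μ^(2)=7; μ^(3)=3; μ^(4)=-47

((0, 3, 0, 0, 3); (1, 0, 0, 0, 0); (1, 1, 1, 0, 0); (0, 0, 0, 2, 0))


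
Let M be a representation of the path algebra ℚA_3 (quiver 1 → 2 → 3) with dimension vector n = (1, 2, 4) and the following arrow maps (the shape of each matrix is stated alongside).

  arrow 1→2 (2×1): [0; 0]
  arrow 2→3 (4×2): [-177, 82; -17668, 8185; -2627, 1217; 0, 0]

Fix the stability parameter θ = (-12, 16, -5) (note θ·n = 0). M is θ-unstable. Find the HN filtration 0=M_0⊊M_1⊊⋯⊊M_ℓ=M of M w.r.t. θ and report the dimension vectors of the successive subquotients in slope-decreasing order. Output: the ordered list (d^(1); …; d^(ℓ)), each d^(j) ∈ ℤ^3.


Via rank(M_{q-1}∘⋯∘M_p): M ≅ I[1,1], I[2,3]^2, I[3,3]^2.
μ_θ-semistable layers: μ^(1)=11/2; μ^(2)=-5; μ^(3)=-12

((0, 2, 2); (0, 0, 2); (1, 0, 0))


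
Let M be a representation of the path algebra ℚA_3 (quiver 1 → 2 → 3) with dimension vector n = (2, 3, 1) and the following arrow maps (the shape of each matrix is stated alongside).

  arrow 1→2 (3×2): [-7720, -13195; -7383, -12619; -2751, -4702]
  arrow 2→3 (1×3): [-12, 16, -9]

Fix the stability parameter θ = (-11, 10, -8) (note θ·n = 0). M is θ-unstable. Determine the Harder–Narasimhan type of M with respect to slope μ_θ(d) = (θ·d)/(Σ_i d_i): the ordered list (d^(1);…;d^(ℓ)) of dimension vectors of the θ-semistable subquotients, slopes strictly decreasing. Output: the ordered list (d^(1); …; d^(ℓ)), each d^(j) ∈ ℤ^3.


Interval decomposition of M: I[1,2], I[1,3], I[2,2].
HN type (ℓ=3): μ^(1)=10; μ^(2)=1; μ^(3)=-11

((0, 2, 0); (0, 1, 1); (2, 0, 0))


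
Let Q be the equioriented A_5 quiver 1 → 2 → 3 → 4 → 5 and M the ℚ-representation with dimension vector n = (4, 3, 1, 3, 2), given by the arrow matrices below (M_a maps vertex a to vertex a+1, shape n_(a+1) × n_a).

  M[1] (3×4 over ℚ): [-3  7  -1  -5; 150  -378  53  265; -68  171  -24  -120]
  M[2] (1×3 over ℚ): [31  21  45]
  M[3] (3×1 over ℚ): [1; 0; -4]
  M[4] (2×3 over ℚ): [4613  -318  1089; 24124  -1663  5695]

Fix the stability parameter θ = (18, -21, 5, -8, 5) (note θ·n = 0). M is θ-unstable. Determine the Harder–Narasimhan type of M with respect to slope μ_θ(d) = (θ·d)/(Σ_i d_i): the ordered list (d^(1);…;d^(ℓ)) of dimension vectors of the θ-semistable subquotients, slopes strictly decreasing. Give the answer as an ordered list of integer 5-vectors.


Interval decomposition of M: I[1,1], I[1,2]^2, I[1,5], I[4,4], I[4,5].
HN type (ℓ=4): μ^(1)=18; μ^(2)=5; μ^(3)=-3/2; μ^(4)=-8

((1, 0, 0, 0, 0); (0, 0, 0, 0, 2); (3, 3, 1, 1, 0); (0, 0, 0, 2, 0))


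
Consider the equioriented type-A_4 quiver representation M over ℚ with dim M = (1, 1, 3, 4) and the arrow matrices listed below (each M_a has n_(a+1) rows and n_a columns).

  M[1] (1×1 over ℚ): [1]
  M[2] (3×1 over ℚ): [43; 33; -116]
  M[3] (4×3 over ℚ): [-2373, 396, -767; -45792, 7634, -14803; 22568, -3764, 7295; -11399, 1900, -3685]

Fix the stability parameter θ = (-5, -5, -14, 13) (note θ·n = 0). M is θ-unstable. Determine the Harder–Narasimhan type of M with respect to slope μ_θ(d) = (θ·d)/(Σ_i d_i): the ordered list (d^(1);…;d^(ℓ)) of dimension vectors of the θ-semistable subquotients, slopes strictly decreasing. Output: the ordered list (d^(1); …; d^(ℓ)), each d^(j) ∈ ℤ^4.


Interval decomposition of M: I[1,4], I[3,4]^2, I[4,4].
HN type (ℓ=3): μ^(1)=13; μ^(2)=-8; μ^(3)=-14

((0, 0, 0, 4); (1, 1, 1, 0); (0, 0, 2, 0))


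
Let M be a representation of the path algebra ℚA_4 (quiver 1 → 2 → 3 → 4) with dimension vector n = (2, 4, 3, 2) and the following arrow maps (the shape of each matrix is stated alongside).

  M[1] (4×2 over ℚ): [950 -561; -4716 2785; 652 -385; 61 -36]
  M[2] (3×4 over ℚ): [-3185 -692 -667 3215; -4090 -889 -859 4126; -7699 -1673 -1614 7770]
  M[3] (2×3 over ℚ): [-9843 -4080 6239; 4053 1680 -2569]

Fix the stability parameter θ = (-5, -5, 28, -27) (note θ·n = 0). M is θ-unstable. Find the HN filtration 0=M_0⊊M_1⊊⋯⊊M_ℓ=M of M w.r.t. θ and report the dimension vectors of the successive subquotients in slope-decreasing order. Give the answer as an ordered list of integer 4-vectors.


Barcode: M ≅ I[1,3], I[1,4], I[2,2], I[2,3], I[4,4]. HN layers by μ_θ (4 steps, strictly decreasing):
  μ^(1)=28; μ^(2)=1/2; μ^(3)=-5; μ^(4)=-27

((0, 0, 2, 0); (0, 0, 1, 1); (2, 4, 0, 0); (0, 0, 0, 1))


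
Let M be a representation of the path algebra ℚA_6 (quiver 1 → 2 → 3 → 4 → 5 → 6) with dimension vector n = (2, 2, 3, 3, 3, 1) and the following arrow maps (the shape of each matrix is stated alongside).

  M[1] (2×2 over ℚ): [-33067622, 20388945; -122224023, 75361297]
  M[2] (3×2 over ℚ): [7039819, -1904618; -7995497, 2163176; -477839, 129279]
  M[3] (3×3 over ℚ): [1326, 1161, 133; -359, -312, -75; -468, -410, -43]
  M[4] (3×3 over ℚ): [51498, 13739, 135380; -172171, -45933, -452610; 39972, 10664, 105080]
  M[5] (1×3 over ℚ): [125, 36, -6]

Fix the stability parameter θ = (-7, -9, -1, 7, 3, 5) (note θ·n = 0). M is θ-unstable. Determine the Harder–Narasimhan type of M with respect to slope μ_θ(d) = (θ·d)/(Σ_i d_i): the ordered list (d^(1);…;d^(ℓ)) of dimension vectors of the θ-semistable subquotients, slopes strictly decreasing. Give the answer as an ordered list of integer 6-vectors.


Barcode: M ≅ I[1,4], I[1,6], I[3,5], I[5,5]. HN layers by μ_θ (5 steps, strictly decreasing):
  μ^(1)=7; μ^(2)=5; μ^(3)=3; μ^(4)=-1; μ^(5)=-8

((0, 0, 0, 1, 0, 0); (0, 0, 0, 2, 2, 1); (0, 0, 0, 0, 1, 0); (0, 0, 3, 0, 0, 0); (2, 2, 0, 0, 0, 0))


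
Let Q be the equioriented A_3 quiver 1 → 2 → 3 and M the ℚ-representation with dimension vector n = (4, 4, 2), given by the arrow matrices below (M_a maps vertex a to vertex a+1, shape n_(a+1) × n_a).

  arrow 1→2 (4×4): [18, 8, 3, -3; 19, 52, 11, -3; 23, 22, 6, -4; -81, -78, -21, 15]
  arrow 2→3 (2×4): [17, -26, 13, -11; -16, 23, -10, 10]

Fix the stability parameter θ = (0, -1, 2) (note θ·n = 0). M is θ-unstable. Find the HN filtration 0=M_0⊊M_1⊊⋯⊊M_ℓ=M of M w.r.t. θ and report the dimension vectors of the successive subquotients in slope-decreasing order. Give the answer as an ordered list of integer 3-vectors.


Interval decomposition of M: I[1,2]^2, I[1,3]^2.
HN type (ℓ=2): μ^(1)=2; μ^(2)=-1/2

((0, 0, 2); (4, 4, 0))


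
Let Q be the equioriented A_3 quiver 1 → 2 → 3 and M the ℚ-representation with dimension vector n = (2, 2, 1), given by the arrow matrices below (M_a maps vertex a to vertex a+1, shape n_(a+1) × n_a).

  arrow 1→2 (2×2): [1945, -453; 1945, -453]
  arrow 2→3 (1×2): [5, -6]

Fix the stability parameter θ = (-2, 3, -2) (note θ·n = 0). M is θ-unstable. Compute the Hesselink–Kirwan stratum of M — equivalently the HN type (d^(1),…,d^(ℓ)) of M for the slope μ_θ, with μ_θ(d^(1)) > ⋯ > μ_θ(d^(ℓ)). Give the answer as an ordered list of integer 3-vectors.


Via rank(M_{q-1}∘⋯∘M_p): M ≅ I[1,1], I[1,3], I[2,2].
μ_θ-semistable layers: μ^(1)=3; μ^(2)=1/2; μ^(3)=-2

((0, 1, 0); (0, 1, 1); (2, 0, 0))


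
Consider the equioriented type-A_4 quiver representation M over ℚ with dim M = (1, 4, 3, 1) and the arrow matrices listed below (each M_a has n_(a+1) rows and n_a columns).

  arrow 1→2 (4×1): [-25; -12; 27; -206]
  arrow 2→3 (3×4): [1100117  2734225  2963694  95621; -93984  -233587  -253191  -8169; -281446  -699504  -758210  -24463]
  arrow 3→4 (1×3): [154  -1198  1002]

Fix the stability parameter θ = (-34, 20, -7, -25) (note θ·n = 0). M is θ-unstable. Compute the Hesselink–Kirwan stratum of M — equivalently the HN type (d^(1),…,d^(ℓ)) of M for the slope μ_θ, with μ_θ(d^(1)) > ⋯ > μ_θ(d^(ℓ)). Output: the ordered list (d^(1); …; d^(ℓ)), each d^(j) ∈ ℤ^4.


Interval decomposition of M: I[1,4], I[2,2], I[2,3]^2.
HN type (ℓ=4): μ^(1)=20; μ^(2)=13/2; μ^(3)=-4; μ^(4)=-34

((0, 1, 0, 0); (0, 2, 2, 0); (0, 1, 1, 1); (1, 0, 0, 0))


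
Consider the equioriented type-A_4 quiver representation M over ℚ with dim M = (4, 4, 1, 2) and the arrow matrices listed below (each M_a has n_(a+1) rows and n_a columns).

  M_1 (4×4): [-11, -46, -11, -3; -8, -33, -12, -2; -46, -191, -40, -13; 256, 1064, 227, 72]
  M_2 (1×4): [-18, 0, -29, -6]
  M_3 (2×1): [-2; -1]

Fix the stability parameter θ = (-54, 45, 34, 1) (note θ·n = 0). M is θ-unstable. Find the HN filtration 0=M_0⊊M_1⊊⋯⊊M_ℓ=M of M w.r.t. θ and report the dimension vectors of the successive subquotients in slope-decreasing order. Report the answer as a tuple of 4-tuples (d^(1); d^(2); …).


Interval decomposition of M: I[1,2]^3, I[1,4], I[4,4].
HN type (ℓ=4): μ^(1)=45; μ^(2)=80/3; μ^(3)=1; μ^(4)=-54

((0, 3, 0, 0); (0, 1, 1, 1); (0, 0, 0, 1); (4, 0, 0, 0))


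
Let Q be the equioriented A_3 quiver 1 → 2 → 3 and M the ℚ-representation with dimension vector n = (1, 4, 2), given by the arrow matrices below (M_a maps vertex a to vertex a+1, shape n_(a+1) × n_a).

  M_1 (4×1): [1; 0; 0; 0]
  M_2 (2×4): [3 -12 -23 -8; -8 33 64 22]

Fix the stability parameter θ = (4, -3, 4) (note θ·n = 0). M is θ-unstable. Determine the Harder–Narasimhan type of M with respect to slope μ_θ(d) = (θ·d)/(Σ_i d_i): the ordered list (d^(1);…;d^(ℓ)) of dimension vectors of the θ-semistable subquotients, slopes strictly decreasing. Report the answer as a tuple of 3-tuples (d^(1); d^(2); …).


Via rank(M_{q-1}∘⋯∘M_p): M ≅ I[1,3], I[2,2]^2, I[2,3].
μ_θ-semistable layers: μ^(1)=4; μ^(2)=1/2; μ^(3)=-3

((0, 0, 2); (1, 1, 0); (0, 3, 0))


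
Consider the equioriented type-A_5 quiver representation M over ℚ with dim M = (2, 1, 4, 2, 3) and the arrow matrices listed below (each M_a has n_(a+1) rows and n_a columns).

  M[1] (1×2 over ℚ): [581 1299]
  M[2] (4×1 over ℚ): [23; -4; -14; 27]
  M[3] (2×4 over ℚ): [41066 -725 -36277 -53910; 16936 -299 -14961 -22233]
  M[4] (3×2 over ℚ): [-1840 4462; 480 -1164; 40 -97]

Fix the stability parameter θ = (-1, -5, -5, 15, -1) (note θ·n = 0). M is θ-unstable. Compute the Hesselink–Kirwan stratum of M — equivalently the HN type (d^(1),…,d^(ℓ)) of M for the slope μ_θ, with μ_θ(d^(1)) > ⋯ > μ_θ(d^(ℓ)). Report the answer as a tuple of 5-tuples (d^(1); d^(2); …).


Barcode: M ≅ I[1,1], I[1,5], I[3,3]^2, I[3,4], I[5,5]^2. HN layers by μ_θ (5 steps, strictly decreasing):
  μ^(1)=15; μ^(2)=7; μ^(3)=-1; μ^(4)=-11/3; μ^(5)=-5

((0, 0, 0, 1, 0); (0, 0, 0, 1, 1); (1, 0, 0, 0, 2); (1, 1, 1, 0, 0); (0, 0, 3, 0, 0))


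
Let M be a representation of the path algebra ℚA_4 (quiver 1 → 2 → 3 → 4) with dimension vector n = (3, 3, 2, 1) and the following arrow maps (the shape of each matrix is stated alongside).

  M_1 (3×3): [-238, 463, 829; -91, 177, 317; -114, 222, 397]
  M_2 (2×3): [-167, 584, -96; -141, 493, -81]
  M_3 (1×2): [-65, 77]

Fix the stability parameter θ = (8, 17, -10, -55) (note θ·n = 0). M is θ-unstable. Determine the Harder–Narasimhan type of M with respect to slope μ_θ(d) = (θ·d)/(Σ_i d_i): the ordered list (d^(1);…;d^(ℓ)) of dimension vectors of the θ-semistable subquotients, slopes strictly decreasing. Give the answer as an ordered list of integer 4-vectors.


Barcode: M ≅ I[1,2], I[1,3], I[1,4]. HN layers by μ_θ (4 steps, strictly decreasing):
  μ^(1)=17; μ^(2)=8; μ^(3)=5; μ^(4)=-10

((0, 1, 0, 0); (1, 0, 0, 0); (1, 1, 1, 0); (1, 1, 1, 1))
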